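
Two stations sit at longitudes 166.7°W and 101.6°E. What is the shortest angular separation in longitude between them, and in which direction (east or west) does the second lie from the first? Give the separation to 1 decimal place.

91.7° west

Raw difference: 101.6 − -166.7 = 268.3°.
Normalise into (−180°, 180°]: 268.3° − 360° = -91.7°.
Negative ⇒ the second point lies to the west; separation 91.7°.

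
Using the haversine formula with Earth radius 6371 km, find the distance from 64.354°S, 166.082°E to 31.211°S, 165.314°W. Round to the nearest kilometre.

4183 km

Δλ = -165.314 − 166.082 = -331.396°; wrapped into (−180°, 180°]: 28.604°.
Δφ = -31.211 − -64.354 = 33.143°.
a = sin²(Δφ/2) + cos φ₁ · cos φ₂ · sin²(Δλ/2) = 0.103935.
c = 2·atan2(√a, √(1−a)) = 0.65651 rad → d = 6371·c ≈ 4182.60 km.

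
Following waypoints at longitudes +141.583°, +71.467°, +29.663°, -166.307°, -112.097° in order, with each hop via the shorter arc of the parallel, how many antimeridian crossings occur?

Leg 1: +141.583° → +71.467°, shortest Δλ = -70.116° (west) — does not cross 180°.
Leg 2: +71.467° → +29.663°, shortest Δλ = -41.804° (west) — does not cross 180°.
Leg 3: +29.663° → -166.307°, shortest Δλ = 164.03° (east) — crosses 180°.
Leg 4: -166.307° → -112.097°, shortest Δλ = 54.21° (east) — does not cross 180°.
Total crossings: 1.

1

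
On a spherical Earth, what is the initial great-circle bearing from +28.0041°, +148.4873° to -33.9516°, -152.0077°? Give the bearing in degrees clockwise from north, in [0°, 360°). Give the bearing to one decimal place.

Δλ = -152.0077 − 148.4873 = -300.4950°; wrapped into (−180°, 180°]: 59.5050°.
θ = atan2( sin Δλ · cos φ₂ , cos φ₁ · sin φ₂ − sin φ₁ · cos φ₂ · cos Δλ )
  = atan2(0.71477, -0.69075) = 134.021° → normalised to [0°, 360°): 134.021°.

134.0°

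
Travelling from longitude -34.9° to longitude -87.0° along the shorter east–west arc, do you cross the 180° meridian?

Signed shortest Δλ = ((-87.0 − -34.9 + 180) mod 360) − 180 = -52.1°.
Going west by 52.1° from -34.9° reaches -87.0° without touching 180°.

No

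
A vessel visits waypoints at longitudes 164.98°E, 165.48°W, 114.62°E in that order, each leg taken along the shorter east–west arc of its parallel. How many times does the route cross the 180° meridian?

2

Leg 1: +164.98° → -165.48°, shortest Δλ = 29.54° (east) — crosses 180°.
Leg 2: -165.48° → +114.62°, shortest Δλ = -79.9° (west) — crosses 180°.
Total crossings: 2.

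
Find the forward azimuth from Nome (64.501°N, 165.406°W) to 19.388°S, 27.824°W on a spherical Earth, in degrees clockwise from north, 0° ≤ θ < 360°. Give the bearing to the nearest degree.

Δλ = -27.824 − -165.406 = 137.582°.
θ = atan2( sin Δλ · cos φ₂ , cos φ₁ · sin φ₂ − sin φ₁ · cos φ₂ · cos Δλ )
  = atan2(0.63628, 0.48564) = 52.648° → normalised to [0°, 360°): 52.648°.

53°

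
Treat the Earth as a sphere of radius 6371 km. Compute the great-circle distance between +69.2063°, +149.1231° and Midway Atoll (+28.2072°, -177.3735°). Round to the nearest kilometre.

5043 km

Δλ = -177.3735 − 149.1231 = -326.4966°; wrapped into (−180°, 180°]: 33.5034°.
Δφ = 28.2072 − 69.2063 = -40.9991°.
a = sin²(Δφ/2) + cos φ₁ · cos φ₂ · sin²(Δλ/2) = 0.148629.
c = 2·atan2(√a, √(1−a)) = 0.79155 rad → d = 6371·c ≈ 5042.98 km.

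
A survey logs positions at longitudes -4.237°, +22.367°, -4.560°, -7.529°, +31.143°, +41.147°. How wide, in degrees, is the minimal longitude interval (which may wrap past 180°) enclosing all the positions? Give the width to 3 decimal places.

48.676°

Sort the longitudes: -7.529°, -4.560°, -4.237°, +22.367°, +31.143°, +41.147°.
Eastward gaps between consecutive values (wrapping around): 2.969°, 0.323°, 26.604°, 8.776°, 10.004°, 311.324°.
Largest gap = 311.324° ⇒ minimal covering band is its complement: 360° − 311.324° = 48.676°.
Band runs from -7.529° eastward to +41.147°.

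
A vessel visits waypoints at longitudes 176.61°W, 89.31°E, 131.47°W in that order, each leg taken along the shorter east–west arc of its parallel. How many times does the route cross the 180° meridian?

Leg 1: -176.61° → +89.31°, shortest Δλ = -94.08° (west) — crosses 180°.
Leg 2: +89.31° → -131.47°, shortest Δλ = 139.22° (east) — crosses 180°.
Total crossings: 2.

2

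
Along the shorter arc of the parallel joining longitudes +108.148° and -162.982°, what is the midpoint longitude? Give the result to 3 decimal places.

Signed shortest Δλ from +108.148° to -162.982° is +88.870°.
Midpoint longitude = +108.148° + (+88.870°)/2 = +108.148° + 44.435° = +152.583°.
(The naïve average (+108.148 + -162.982)/2 = -27.417° is on the wrong side of the globe.)

+152.583°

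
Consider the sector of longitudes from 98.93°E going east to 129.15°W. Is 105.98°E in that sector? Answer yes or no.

Band width going east from +98.93° to -129.15°: ((-129.15 − 98.93) mod 360) = 131.92°.
Offset of +105.98° east of the west edge: ((105.98 − 98.93) mod 360) = 7.05°.
7.05° ≤ 131.92° ⇒ inside.

Yes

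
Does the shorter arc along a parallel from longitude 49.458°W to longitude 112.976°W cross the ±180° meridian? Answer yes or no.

Signed shortest Δλ = ((-112.976 − -49.458 + 180) mod 360) − 180 = -63.518°.
Going west by 63.518° from -49.458° reaches -112.976° without touching 180°.

No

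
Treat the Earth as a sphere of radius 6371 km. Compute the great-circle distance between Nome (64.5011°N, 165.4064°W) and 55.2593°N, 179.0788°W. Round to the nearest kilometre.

1274 km

Δλ = -179.0788 − -165.4064 = -13.6724°.
Δφ = 55.2593 − 64.5011 = -9.2418°.
a = sin²(Δφ/2) + cos φ₁ · cos φ₂ · sin²(Δλ/2) = 0.009966.
c = 2·atan2(√a, √(1−a)) = 0.19999 rad → d = 6371·c ≈ 1274.16 km.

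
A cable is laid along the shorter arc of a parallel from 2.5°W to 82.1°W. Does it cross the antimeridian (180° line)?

No

Signed shortest Δλ = ((-82.1 − -2.5 + 180) mod 360) − 180 = -79.6°.
Going west by 79.6° from -2.5° reaches -82.1° without touching 180°.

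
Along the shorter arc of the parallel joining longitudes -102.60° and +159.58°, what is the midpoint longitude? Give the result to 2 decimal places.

Signed shortest Δλ from -102.60° to +159.58° is -97.82°.
Midpoint longitude = -102.60° + (-97.82°)/2 = -102.60° − 48.91° = -151.51°.
(The naïve average (-102.60 + +159.58)/2 = 28.49° is on the wrong side of the globe.)

-151.51°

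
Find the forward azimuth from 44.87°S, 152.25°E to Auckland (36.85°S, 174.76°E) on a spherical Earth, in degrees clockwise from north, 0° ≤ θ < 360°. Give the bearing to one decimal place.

72.5°

Δλ = 174.76 − 152.25 = 22.51°.
θ = atan2( sin Δλ · cos φ₂ , cos φ₁ · sin φ₂ − sin φ₁ · cos φ₂ · cos Δλ )
  = atan2(0.30636, 0.09651) = 72.515° → normalised to [0°, 360°): 72.515°.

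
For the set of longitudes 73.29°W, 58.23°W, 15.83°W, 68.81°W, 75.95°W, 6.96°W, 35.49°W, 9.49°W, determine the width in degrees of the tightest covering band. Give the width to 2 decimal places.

68.99°

Sort the longitudes: -75.95°, -73.29°, -68.81°, -58.23°, -35.49°, -15.83°, -9.49°, -6.96°.
Eastward gaps between consecutive values (wrapping around): 2.66°, 4.48°, 10.58°, 22.74°, 19.66°, 6.34°, 2.53°, 291.01°.
Largest gap = 291.01° ⇒ minimal covering band is its complement: 360° − 291.01° = 68.99°.
Band runs from -75.95° eastward to -6.96°.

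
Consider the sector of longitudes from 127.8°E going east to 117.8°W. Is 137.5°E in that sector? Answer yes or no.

Yes

Band width going east from +127.8° to -117.8°: ((-117.8 − 127.8) mod 360) = 114.4°.
Offset of +137.5° east of the west edge: ((137.5 − 127.8) mod 360) = 9.7°.
9.7° ≤ 114.4° ⇒ inside.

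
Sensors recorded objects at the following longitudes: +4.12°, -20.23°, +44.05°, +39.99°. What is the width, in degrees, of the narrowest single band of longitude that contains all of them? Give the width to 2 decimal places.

64.28°

Sort the longitudes: -20.23°, +4.12°, +39.99°, +44.05°.
Eastward gaps between consecutive values (wrapping around): 24.35°, 35.87°, 4.06°, 295.72°.
Largest gap = 295.72° ⇒ minimal covering band is its complement: 360° − 295.72° = 64.28°.
Band runs from -20.23° eastward to +44.05°.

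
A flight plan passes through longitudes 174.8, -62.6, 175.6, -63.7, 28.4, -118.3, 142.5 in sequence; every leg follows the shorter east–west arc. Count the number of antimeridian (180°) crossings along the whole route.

4

Leg 1: +174.8° → -62.6°, shortest Δλ = 122.6° (east) — crosses 180°.
Leg 2: -62.6° → +175.6°, shortest Δλ = -121.8° (west) — crosses 180°.
Leg 3: +175.6° → -63.7°, shortest Δλ = 120.7° (east) — crosses 180°.
Leg 4: -63.7° → +28.4°, shortest Δλ = 92.1° (east) — does not cross 180°.
Leg 5: +28.4° → -118.3°, shortest Δλ = -146.7° (west) — does not cross 180°.
Leg 6: -118.3° → +142.5°, shortest Δλ = -99.2° (west) — crosses 180°.
Total crossings: 4.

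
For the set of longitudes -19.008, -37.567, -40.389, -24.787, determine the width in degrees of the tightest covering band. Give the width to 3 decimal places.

21.381°

Sort the longitudes: -40.389°, -37.567°, -24.787°, -19.008°.
Eastward gaps between consecutive values (wrapping around): 2.822°, 12.780°, 5.779°, 338.619°.
Largest gap = 338.619° ⇒ minimal covering band is its complement: 360° − 338.619° = 21.381°.
Band runs from -40.389° eastward to -19.008°.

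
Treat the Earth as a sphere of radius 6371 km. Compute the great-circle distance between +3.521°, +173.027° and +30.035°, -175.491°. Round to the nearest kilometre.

3186 km

Δλ = -175.491 − 173.027 = -348.518°; wrapped into (−180°, 180°]: 11.482°.
Δφ = 30.035 − 3.521 = 26.514°.
a = sin²(Δφ/2) + cos φ₁ · cos φ₂ · sin²(Δλ/2) = 0.061234.
c = 2·atan2(√a, √(1−a)) = 0.50010 rad → d = 6371·c ≈ 3186.16 km.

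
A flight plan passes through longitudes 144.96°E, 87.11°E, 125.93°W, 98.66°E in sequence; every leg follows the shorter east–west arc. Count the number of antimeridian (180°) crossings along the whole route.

Leg 1: +144.96° → +87.11°, shortest Δλ = -57.85° (west) — does not cross 180°.
Leg 2: +87.11° → -125.93°, shortest Δλ = 146.96° (east) — crosses 180°.
Leg 3: -125.93° → +98.66°, shortest Δλ = -135.41° (west) — crosses 180°.
Total crossings: 2.

2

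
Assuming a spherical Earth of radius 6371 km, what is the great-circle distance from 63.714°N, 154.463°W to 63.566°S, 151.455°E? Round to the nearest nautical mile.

8010 nmi

Δλ = 151.455 − -154.463 = 305.918°; wrapped into (−180°, 180°]: -54.082°.
Δφ = -63.566 − 63.714 = -127.280°.
a = sin²(Δφ/2) + cos φ₁ · cos φ₂ · sin²(Δλ/2) = 0.843602.
c = 2·atan2(√a, √(1−a)) = 2.32843 rad → d = 6371·c ≈ 14834.43 km ≈ 8009.95 nmi.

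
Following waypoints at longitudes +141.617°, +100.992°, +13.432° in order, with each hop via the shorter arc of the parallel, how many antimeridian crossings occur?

Leg 1: +141.617° → +100.992°, shortest Δλ = -40.625° (west) — does not cross 180°.
Leg 2: +100.992° → +13.432°, shortest Δλ = -87.56° (west) — does not cross 180°.
Total crossings: 0.

0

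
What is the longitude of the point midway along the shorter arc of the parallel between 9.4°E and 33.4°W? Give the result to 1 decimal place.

Signed shortest Δλ from +9.4° to -33.4° is -42.8°.
Midpoint longitude = +9.4° + (-42.8°)/2 = +9.4° − 21.4° = -12.0°.

12.0°W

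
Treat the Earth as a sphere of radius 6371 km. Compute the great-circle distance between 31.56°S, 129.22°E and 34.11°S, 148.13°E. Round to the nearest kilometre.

1787 km

Δλ = 148.13 − 129.22 = 18.91°.
Δφ = -34.11 − -31.56 = -2.55°.
a = sin²(Δφ/2) + cos φ₁ · cos φ₂ · sin²(Δλ/2) = 0.019533.
c = 2·atan2(√a, √(1−a)) = 0.28044 rad → d = 6371·c ≈ 1786.70 km.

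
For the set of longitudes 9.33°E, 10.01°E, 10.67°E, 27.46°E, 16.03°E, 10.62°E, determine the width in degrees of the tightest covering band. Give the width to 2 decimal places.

Sort the longitudes: +9.33°, +10.01°, +10.62°, +10.67°, +16.03°, +27.46°.
Eastward gaps between consecutive values (wrapping around): 0.68°, 0.61°, 0.05°, 5.36°, 11.43°, 341.87°.
Largest gap = 341.87° ⇒ minimal covering band is its complement: 360° − 341.87° = 18.13°.
Band runs from +9.33° eastward to +27.46°.

18.13°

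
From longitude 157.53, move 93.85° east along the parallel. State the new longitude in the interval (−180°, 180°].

Start at +157.53°; shift +93.85° → +251.38°.
+251.38° lies outside (−180°, 180°]; subtract 360° → -108.62°.

-108.62°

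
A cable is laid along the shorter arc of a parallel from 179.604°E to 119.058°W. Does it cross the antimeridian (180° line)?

Naïve |-119.058 − 179.604| = 298.662° > 180°, so the shorter arc goes the other way round — across 180°.
Signed shortest Δλ = ((-119.058 − 179.604 + 180) mod 360) − 180 = 61.338°.
Going east by 61.338° from +179.604° passes through 180° before reaching -119.058°.

Yes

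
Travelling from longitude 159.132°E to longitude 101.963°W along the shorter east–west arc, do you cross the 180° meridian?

Naïve |-101.963 − 159.132| = 261.095° > 180°, so the shorter arc goes the other way round — across 180°.
Signed shortest Δλ = ((-101.963 − 159.132 + 180) mod 360) − 180 = 98.905°.
Going east by 98.905° from +159.132° passes through 180° before reaching -101.963°.

Yes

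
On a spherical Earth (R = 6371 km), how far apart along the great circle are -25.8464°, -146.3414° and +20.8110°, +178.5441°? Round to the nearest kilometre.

Δλ = 178.5441 − -146.3414 = 324.8855°; wrapped into (−180°, 180°]: -35.1145°.
Δφ = 20.8110 − -25.8464 = 46.6574°.
a = sin²(Δφ/2) + cos φ₁ · cos φ₂ · sin²(Δλ/2) = 0.233372.
c = 2·atan2(√a, √(1−a)) = 1.00835 rad → d = 6371·c ≈ 6424.21 km.

6424 km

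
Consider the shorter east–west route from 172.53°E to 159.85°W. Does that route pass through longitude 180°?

Naïve |-159.85 − 172.53| = 332.38° > 180°, so the shorter arc goes the other way round — across 180°.
Signed shortest Δλ = ((-159.85 − 172.53 + 180) mod 360) − 180 = 27.62°.
Going east by 27.62° from +172.53° passes through 180° before reaching -159.85°.

Yes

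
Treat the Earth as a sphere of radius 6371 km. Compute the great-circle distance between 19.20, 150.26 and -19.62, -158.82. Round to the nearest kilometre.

Δλ = -158.82 − 150.26 = -309.08°; wrapped into (−180°, 180°]: 50.92°.
Δφ = -19.62 − 19.20 = -38.82°.
a = sin²(Δφ/2) + cos φ₁ · cos φ₂ · sin²(Δλ/2) = 0.274826.
c = 2·atan2(√a, √(1−a)) = 1.10364 rad → d = 6371·c ≈ 7031.30 km.

7031 km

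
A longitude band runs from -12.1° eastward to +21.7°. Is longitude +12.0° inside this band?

Band width going east from -12.1° to +21.7°: ((21.7 − -12.1) mod 360) = 33.8°.
Offset of +12.0° east of the west edge: ((12.0 − -12.1) mod 360) = 24.1°.
24.1° ≤ 33.8° ⇒ inside.

Yes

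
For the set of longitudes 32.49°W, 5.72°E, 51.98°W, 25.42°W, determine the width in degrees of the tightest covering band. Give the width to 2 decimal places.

Sort the longitudes: -51.98°, -32.49°, -25.42°, +5.72°.
Eastward gaps between consecutive values (wrapping around): 19.49°, 7.07°, 31.14°, 302.30°.
Largest gap = 302.30° ⇒ minimal covering band is its complement: 360° − 302.30° = 57.70°.
Band runs from -51.98° eastward to +5.72°.

57.70°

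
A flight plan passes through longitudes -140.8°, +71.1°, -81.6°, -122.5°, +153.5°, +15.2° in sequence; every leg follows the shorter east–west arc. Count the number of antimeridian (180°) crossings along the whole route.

Leg 1: -140.8° → +71.1°, shortest Δλ = -148.1° (west) — crosses 180°.
Leg 2: +71.1° → -81.6°, shortest Δλ = -152.7° (west) — does not cross 180°.
Leg 3: -81.6° → -122.5°, shortest Δλ = -40.9° (west) — does not cross 180°.
Leg 4: -122.5° → +153.5°, shortest Δλ = -84.0° (west) — crosses 180°.
Leg 5: +153.5° → +15.2°, shortest Δλ = -138.3° (west) — does not cross 180°.
Total crossings: 2.

2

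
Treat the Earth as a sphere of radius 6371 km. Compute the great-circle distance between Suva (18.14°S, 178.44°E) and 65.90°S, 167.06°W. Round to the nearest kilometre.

5416 km

Δλ = -167.06 − 178.44 = -345.50°; wrapped into (−180°, 180°]: 14.50°.
Δφ = -65.90 − -18.14 = -47.76°.
a = sin²(Δφ/2) + cos φ₁ · cos φ₂ · sin²(Δλ/2) = 0.170061.
c = 2·atan2(√a, √(1−a)) = 0.85014 rad → d = 6371·c ≈ 5416.24 km.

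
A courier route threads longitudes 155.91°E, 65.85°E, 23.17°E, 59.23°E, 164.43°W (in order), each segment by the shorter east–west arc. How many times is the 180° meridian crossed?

Leg 1: +155.91° → +65.85°, shortest Δλ = -90.06° (west) — does not cross 180°.
Leg 2: +65.85° → +23.17°, shortest Δλ = -42.68° (west) — does not cross 180°.
Leg 3: +23.17° → +59.23°, shortest Δλ = 36.06° (east) — does not cross 180°.
Leg 4: +59.23° → -164.43°, shortest Δλ = 136.34° (east) — crosses 180°.
Total crossings: 1.

1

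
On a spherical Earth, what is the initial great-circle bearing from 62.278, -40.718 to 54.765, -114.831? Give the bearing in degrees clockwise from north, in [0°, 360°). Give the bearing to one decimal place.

293.4°

Δλ = -114.831 − -40.718 = -74.113°.
θ = atan2( sin Δλ · cos φ₂ , cos φ₁ · sin φ₂ − sin φ₁ · cos φ₂ · cos Δλ )
  = atan2(-0.55489, 0.24016) = -66.597° → normalised to [0°, 360°): 293.403°.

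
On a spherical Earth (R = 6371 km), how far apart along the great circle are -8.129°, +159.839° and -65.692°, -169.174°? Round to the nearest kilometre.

6831 km

Δλ = -169.174 − 159.839 = -329.013°; wrapped into (−180°, 180°]: 30.987°.
Δφ = -65.692 − -8.129 = -57.563°.
a = sin²(Δφ/2) + cos φ₁ · cos φ₂ · sin²(Δλ/2) = 0.260893.
c = 2·atan2(√a, √(1−a)) = 1.07218 rad → d = 6371·c ≈ 6830.83 km.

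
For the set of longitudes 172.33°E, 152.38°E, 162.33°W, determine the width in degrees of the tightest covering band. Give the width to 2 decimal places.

45.29°

Sort the longitudes: -162.33°, +152.38°, +172.33°.
Eastward gaps between consecutive values (wrapping around): 314.71°, 19.95°, 25.34°.
Largest gap = 314.71° ⇒ minimal covering band is its complement: 360° − 314.71° = 45.29°.
Band runs from +152.38° eastward to -162.33°, crossing the antimeridian.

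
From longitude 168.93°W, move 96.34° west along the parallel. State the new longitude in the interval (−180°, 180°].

94.73°E

Start at -168.93°; shift −96.34° → -265.27°.
-265.27° lies outside (−180°, 180°]; add 360° → +94.73°.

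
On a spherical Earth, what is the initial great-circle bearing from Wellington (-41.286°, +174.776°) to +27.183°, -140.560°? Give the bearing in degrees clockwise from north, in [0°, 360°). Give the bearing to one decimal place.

39.4°

Δλ = -140.560 − 174.776 = -315.336°; wrapped into (−180°, 180°]: 44.664°.
θ = atan2( sin Δλ · cos φ₂ , cos φ₁ · sin φ₂ − sin φ₁ · cos φ₂ · cos Δλ )
  = atan2(0.62531, 0.76073) = 39.420° → normalised to [0°, 360°): 39.420°.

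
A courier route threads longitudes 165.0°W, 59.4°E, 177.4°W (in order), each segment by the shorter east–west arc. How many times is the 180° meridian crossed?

Leg 1: -165.0° → +59.4°, shortest Δλ = -135.6° (west) — crosses 180°.
Leg 2: +59.4° → -177.4°, shortest Δλ = 123.2° (east) — crosses 180°.
Total crossings: 2.

2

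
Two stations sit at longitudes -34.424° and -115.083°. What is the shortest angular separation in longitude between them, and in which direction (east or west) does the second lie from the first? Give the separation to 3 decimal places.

80.659° west

Raw difference: -115.083 − -34.424 = -80.659°.
Normalise into (−180°, 180°]: -80.659° stays -80.659°.
Negative ⇒ the second point lies to the west; separation 80.659°.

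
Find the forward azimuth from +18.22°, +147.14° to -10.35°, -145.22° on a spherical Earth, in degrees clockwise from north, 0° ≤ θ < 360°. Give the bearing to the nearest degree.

108°

Δλ = -145.22 − 147.14 = -292.36°; wrapped into (−180°, 180°]: 67.64°.
θ = atan2( sin Δλ · cos φ₂ , cos φ₁ · sin φ₂ − sin φ₁ · cos φ₂ · cos Δλ )
  = atan2(0.90976, -0.28766) = 107.547° → normalised to [0°, 360°): 107.547°.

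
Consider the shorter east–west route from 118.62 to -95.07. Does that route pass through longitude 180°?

Naïve |-95.07 − 118.62| = 213.69° > 180°, so the shorter arc goes the other way round — across 180°.
Signed shortest Δλ = ((-95.07 − 118.62 + 180) mod 360) − 180 = 146.31°.
Going east by 146.31° from +118.62° passes through 180° before reaching -95.07°.

Yes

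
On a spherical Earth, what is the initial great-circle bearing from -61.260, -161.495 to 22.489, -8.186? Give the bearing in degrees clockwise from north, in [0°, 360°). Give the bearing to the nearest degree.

Δλ = -8.186 − -161.495 = 153.309°.
θ = atan2( sin Δλ · cos φ₂ , cos φ₁ · sin φ₂ − sin φ₁ · cos φ₂ · cos Δλ )
  = atan2(0.41502, -0.53988) = 142.450° → normalised to [0°, 360°): 142.450°.

142°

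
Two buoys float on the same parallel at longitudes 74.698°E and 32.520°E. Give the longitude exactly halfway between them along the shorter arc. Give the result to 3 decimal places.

53.609°E

Signed shortest Δλ from +74.698° to +32.520° is -42.178°.
Midpoint longitude = +74.698° + (-42.178°)/2 = +74.698° − 21.089° = +53.609°.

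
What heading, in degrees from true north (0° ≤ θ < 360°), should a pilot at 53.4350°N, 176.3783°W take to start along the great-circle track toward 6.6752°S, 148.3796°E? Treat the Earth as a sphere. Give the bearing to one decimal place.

Δλ = 148.3796 − -176.3783 = 324.7579°; wrapped into (−180°, 180°]: -35.2421°.
θ = atan2( sin Δλ · cos φ₂ , cos φ₁ · sin φ₂ − sin φ₁ · cos φ₂ · cos Δλ )
  = atan2(-0.57312, -0.72078) = -141.510° → normalised to [0°, 360°): 218.490°.

218.5°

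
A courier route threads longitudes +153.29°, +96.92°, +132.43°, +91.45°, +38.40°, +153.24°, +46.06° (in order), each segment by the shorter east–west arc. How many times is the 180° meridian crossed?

0

Leg 1: +153.29° → +96.92°, shortest Δλ = -56.37° (west) — does not cross 180°.
Leg 2: +96.92° → +132.43°, shortest Δλ = 35.51° (east) — does not cross 180°.
Leg 3: +132.43° → +91.45°, shortest Δλ = -40.98° (west) — does not cross 180°.
Leg 4: +91.45° → +38.40°, shortest Δλ = -53.05° (west) — does not cross 180°.
Leg 5: +38.40° → +153.24°, shortest Δλ = 114.84° (east) — does not cross 180°.
Leg 6: +153.24° → +46.06°, shortest Δλ = -107.18° (west) — does not cross 180°.
Total crossings: 0.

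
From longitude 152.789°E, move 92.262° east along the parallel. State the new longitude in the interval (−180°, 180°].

114.949°W

Start at +152.789°; shift +92.262° → +245.051°.
+245.051° lies outside (−180°, 180°]; subtract 360° → -114.949°.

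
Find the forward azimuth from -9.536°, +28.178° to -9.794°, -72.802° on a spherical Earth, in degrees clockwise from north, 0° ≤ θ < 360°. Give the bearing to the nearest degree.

Δλ = -72.802 − 28.178 = -100.980°.
θ = atan2( sin Δλ · cos φ₂ , cos φ₁ · sin φ₂ − sin φ₁ · cos φ₂ · cos Δλ )
  = atan2(-0.96739, -0.19885) = -101.616° → normalised to [0°, 360°): 258.384°.

258°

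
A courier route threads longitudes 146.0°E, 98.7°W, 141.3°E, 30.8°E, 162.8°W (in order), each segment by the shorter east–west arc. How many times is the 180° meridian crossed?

Leg 1: +146.0° → -98.7°, shortest Δλ = 115.3° (east) — crosses 180°.
Leg 2: -98.7° → +141.3°, shortest Δλ = -120.0° (west) — crosses 180°.
Leg 3: +141.3° → +30.8°, shortest Δλ = -110.5° (west) — does not cross 180°.
Leg 4: +30.8° → -162.8°, shortest Δλ = 166.4° (east) — crosses 180°.
Total crossings: 3.

3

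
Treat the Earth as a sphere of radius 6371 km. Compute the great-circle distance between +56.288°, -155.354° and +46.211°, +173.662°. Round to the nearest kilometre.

2402 km

Δλ = 173.662 − -155.354 = 329.016°; wrapped into (−180°, 180°]: -30.984°.
Δφ = 46.211 − 56.288 = -10.077°.
a = sin²(Δφ/2) + cos φ₁ · cos φ₂ · sin²(Δλ/2) = 0.035115.
c = 2·atan2(√a, √(1−a)) = 0.37701 rad → d = 6371·c ≈ 2401.92 km.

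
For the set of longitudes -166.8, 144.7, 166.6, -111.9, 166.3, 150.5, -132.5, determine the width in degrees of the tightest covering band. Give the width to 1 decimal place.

Sort the longitudes: -166.8°, -132.5°, -111.9°, +144.7°, +150.5°, +166.3°, +166.6°.
Eastward gaps between consecutive values (wrapping around): 34.3°, 20.6°, 256.6°, 5.8°, 15.8°, 0.3°, 26.6°.
Largest gap = 256.6° ⇒ minimal covering band is its complement: 360° − 256.6° = 103.4°.
Band runs from +144.7° eastward to -111.9°, crossing the antimeridian.

103.4°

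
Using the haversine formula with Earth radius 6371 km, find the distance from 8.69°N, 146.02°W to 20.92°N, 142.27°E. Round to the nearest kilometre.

Δλ = 142.27 − -146.02 = 288.29°; wrapped into (−180°, 180°]: -71.71°.
Δφ = 20.92 − 8.69 = 12.23°.
a = sin²(Δφ/2) + cos φ₁ · cos φ₂ · sin²(Δλ/2) = 0.328139.
c = 2·atan2(√a, √(1−a)) = 1.21992 rad → d = 6371·c ≈ 7772.10 km.

7772 km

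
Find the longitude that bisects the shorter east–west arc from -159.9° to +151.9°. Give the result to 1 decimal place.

+176.0°

Signed shortest Δλ from -159.9° to +151.9° is -48.2°.
Midpoint longitude = -159.9° + (-48.2°)/2 = -159.9° − 24.1° = -184.0°.
Normalise into (−180°, 180°]: +176.0°.
(The naïve average (-159.9 + +151.9)/2 = -4.0° is on the wrong side of the globe.)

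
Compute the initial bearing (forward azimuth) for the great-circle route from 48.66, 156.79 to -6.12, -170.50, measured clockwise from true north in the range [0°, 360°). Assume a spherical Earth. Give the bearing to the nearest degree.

Δλ = -170.50 − 156.79 = -327.29°; wrapped into (−180°, 180°]: 32.71°.
θ = atan2( sin Δλ · cos φ₂ , cos φ₁ · sin φ₂ − sin φ₁ · cos φ₂ · cos Δλ )
  = atan2(0.53731, -0.69856) = 142.434° → normalised to [0°, 360°): 142.434°.

142°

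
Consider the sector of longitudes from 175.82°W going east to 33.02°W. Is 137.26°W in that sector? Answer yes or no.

Yes

Band width going east from -175.82° to -33.02°: ((-33.02 − -175.82) mod 360) = 142.80°.
Offset of -137.26° east of the west edge: ((-137.26 − -175.82) mod 360) = 38.56°.
38.56° ≤ 142.80° ⇒ inside.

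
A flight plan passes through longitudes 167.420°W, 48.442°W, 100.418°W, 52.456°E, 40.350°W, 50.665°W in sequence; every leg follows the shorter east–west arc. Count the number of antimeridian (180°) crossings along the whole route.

0

Leg 1: -167.420° → -48.442°, shortest Δλ = 118.978° (east) — does not cross 180°.
Leg 2: -48.442° → -100.418°, shortest Δλ = -51.976° (west) — does not cross 180°.
Leg 3: -100.418° → +52.456°, shortest Δλ = 152.874° (east) — does not cross 180°.
Leg 4: +52.456° → -40.350°, shortest Δλ = -92.806° (west) — does not cross 180°.
Leg 5: -40.350° → -50.665°, shortest Δλ = -10.315° (west) — does not cross 180°.
Total crossings: 0.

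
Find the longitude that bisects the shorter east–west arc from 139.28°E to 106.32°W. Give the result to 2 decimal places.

163.52°W

Signed shortest Δλ from +139.28° to -106.32° is +114.40°.
Midpoint longitude = +139.28° + (+114.40°)/2 = +139.28° + 57.20° = +196.48°.
Normalise into (−180°, 180°]: -163.52°.
(The naïve average (+139.28 + -106.32)/2 = 16.48° is on the wrong side of the globe.)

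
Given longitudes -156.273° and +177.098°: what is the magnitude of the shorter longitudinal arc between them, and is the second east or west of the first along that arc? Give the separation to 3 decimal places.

26.629° west

Raw difference: 177.098 − -156.273 = 333.371°.
Normalise into (−180°, 180°]: 333.371° − 360° = -26.629°.
Negative ⇒ the second point lies to the west; separation 26.629°.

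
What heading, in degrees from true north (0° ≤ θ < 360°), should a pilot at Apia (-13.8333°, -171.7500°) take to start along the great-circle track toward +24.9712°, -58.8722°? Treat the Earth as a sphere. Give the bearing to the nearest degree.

Δλ = -58.8722 − -171.7500 = 112.8778°.
θ = atan2( sin Δλ · cos φ₂ , cos φ₁ · sin φ₂ − sin φ₁ · cos φ₂ · cos Δλ )
  = atan2(0.83521, 0.32565) = 68.699° → normalised to [0°, 360°): 68.699°.

69°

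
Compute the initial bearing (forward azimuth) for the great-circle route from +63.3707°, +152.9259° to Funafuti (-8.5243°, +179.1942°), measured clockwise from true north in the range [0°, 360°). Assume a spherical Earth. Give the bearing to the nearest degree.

153°

Δλ = 179.1942 − 152.9259 = 26.2683°.
θ = atan2( sin Δλ · cos φ₂ , cos φ₁ · sin φ₂ − sin φ₁ · cos φ₂ · cos Δλ )
  = atan2(0.43769, -0.85919) = 153.005° → normalised to [0°, 360°): 153.005°.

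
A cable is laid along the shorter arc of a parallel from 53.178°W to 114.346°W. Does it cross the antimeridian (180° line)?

Signed shortest Δλ = ((-114.346 − -53.178 + 180) mod 360) − 180 = -61.168°.
Going west by 61.168° from -53.178° reaches -114.346° without touching 180°.

No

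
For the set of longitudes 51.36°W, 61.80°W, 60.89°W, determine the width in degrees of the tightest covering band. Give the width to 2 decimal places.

Sort the longitudes: -61.80°, -60.89°, -51.36°.
Eastward gaps between consecutive values (wrapping around): 0.91°, 9.53°, 349.56°.
Largest gap = 349.56° ⇒ minimal covering band is its complement: 360° − 349.56° = 10.44°.
Band runs from -61.80° eastward to -51.36°.

10.44°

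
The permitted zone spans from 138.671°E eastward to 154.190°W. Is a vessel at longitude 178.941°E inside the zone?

Band width going east from +138.671° to -154.190°: ((-154.190 − 138.671) mod 360) = 67.139°.
Offset of +178.941° east of the west edge: ((178.941 − 138.671) mod 360) = 40.270°.
40.270° ≤ 67.139° ⇒ inside.

Yes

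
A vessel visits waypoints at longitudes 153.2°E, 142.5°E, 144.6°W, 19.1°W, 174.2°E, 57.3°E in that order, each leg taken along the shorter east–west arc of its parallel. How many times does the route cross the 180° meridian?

Leg 1: +153.2° → +142.5°, shortest Δλ = -10.7° (west) — does not cross 180°.
Leg 2: +142.5° → -144.6°, shortest Δλ = 72.9° (east) — crosses 180°.
Leg 3: -144.6° → -19.1°, shortest Δλ = 125.5° (east) — does not cross 180°.
Leg 4: -19.1° → +174.2°, shortest Δλ = -166.7° (west) — crosses 180°.
Leg 5: +174.2° → +57.3°, shortest Δλ = -116.9° (west) — does not cross 180°.
Total crossings: 2.

2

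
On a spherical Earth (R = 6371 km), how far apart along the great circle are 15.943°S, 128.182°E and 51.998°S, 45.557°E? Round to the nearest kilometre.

8117 km

Δλ = 45.557 − 128.182 = -82.625°.
Δφ = -51.998 − -15.943 = -36.055°.
a = sin²(Δφ/2) + cos φ₁ · cos φ₂ · sin²(Δλ/2) = 0.353781.
c = 2·atan2(√a, √(1−a)) = 1.27402 rad → d = 6371·c ≈ 8116.79 km.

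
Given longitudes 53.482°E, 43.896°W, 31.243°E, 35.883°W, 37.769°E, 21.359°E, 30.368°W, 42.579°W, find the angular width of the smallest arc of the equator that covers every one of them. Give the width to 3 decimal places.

97.378°

Sort the longitudes: -43.896°, -42.579°, -35.883°, -30.368°, +21.359°, +31.243°, +37.769°, +53.482°.
Eastward gaps between consecutive values (wrapping around): 1.317°, 6.696°, 5.515°, 51.727°, 9.884°, 6.526°, 15.713°, 262.622°.
Largest gap = 262.622° ⇒ minimal covering band is its complement: 360° − 262.622° = 97.378°.
Band runs from -43.896° eastward to +53.482°.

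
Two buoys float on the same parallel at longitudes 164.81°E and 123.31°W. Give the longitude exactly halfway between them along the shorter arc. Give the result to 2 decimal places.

Signed shortest Δλ from +164.81° to -123.31° is +71.88°.
Midpoint longitude = +164.81° + (+71.88°)/2 = +164.81° + 35.94° = +200.75°.
Normalise into (−180°, 180°]: -159.25°.
(The naïve average (+164.81 + -123.31)/2 = 20.75° is on the wrong side of the globe.)

159.25°W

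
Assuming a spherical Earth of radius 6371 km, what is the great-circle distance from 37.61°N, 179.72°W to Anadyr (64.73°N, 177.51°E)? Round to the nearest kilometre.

Δλ = 177.51 − -179.72 = 357.23°; wrapped into (−180°, 180°]: -2.77°.
Δφ = 64.73 − 37.61 = 27.12°.
a = sin²(Δφ/2) + cos φ₁ · cos φ₂ · sin²(Δλ/2) = 0.055171.
c = 2·atan2(√a, √(1−a)) = 0.47420 rad → d = 6371·c ≈ 3021.12 km.

3021 km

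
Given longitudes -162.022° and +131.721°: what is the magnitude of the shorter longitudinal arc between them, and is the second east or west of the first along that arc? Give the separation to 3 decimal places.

Raw difference: 131.721 − -162.022 = 293.743°.
Normalise into (−180°, 180°]: 293.743° − 360° = -66.257°.
Negative ⇒ the second point lies to the west; separation 66.257°.

66.257° west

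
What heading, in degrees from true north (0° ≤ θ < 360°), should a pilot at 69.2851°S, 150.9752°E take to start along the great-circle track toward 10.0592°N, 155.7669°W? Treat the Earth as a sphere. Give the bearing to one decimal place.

Δλ = -155.7669 − 150.9752 = -306.7421°; wrapped into (−180°, 180°]: 53.2579°.
θ = atan2( sin Δλ · cos φ₂ , cos φ₁ · sin φ₂ − sin φ₁ · cos φ₂ · cos Δλ )
  = atan2(0.78902, 0.61272) = 52.168° → normalised to [0°, 360°): 52.168°.

52.2°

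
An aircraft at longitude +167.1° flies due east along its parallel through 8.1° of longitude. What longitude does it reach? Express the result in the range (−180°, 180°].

Start at +167.1°; shift +8.1° → +175.2°.
+175.2° already lies in (−180°, 180°].

+175.2°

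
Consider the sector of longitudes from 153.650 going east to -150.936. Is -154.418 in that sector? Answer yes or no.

Band width going east from +153.650° to -150.936°: ((-150.936 − 153.650) mod 360) = 55.414°.
Offset of -154.418° east of the west edge: ((-154.418 − 153.650) mod 360) = 51.932°.
51.932° ≤ 55.414° ⇒ inside.

Yes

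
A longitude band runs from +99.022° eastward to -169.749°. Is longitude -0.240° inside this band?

Band width going east from +99.022° to -169.749°: ((-169.749 − 99.022) mod 360) = 91.229°.
Offset of -0.240° east of the west edge: ((-0.240 − 99.022) mod 360) = 260.738°.
260.738° > 91.229° ⇒ outside.

No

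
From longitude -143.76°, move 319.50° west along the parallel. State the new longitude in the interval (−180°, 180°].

-103.26°

Start at -143.76°; shift −319.50° → -463.26°.
-463.26° lies outside (−180°, 180°]; add 360° → -103.26°.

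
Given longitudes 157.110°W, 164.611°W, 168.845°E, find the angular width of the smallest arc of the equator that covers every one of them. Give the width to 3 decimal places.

34.045°

Sort the longitudes: -164.611°, -157.110°, +168.845°.
Eastward gaps between consecutive values (wrapping around): 7.501°, 325.955°, 26.544°.
Largest gap = 325.955° ⇒ minimal covering band is its complement: 360° − 325.955° = 34.045°.
Band runs from +168.845° eastward to -157.110°, crossing the antimeridian.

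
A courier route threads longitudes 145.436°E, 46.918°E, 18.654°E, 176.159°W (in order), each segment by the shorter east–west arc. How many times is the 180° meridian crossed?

1

Leg 1: +145.436° → +46.918°, shortest Δλ = -98.518° (west) — does not cross 180°.
Leg 2: +46.918° → +18.654°, shortest Δλ = -28.264° (west) — does not cross 180°.
Leg 3: +18.654° → -176.159°, shortest Δλ = 165.187° (east) — crosses 180°.
Total crossings: 1.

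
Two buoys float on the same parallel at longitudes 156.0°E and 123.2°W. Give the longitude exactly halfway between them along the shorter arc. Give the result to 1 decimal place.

163.6°W

Signed shortest Δλ from +156.0° to -123.2° is +80.8°.
Midpoint longitude = +156.0° + (+80.8°)/2 = +156.0° + 40.4° = +196.4°.
Normalise into (−180°, 180°]: -163.6°.
(The naïve average (+156.0 + -123.2)/2 = 16.4° is on the wrong side of the globe.)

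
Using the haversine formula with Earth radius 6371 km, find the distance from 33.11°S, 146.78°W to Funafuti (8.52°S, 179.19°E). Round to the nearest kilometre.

Δλ = 179.19 − -146.78 = 325.97°; wrapped into (−180°, 180°]: -34.03°.
Δφ = -8.52 − -33.11 = 24.59°.
a = sin²(Δφ/2) + cos φ₁ · cos φ₂ · sin²(Δλ/2) = 0.116278.
c = 2·atan2(√a, √(1−a)) = 0.69595 rad → d = 6371·c ≈ 4433.90 km.

4434 km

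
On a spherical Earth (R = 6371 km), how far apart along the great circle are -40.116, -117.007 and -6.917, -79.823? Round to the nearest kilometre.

5222 km

Δλ = -79.823 − -117.007 = 37.184°.
Δφ = -6.917 − -40.116 = 33.199°.
a = sin²(Δφ/2) + cos φ₁ · cos φ₂ · sin²(Δλ/2) = 0.158784.
c = 2·atan2(√a, √(1−a)) = 0.81971 rad → d = 6371·c ≈ 5222.38 km.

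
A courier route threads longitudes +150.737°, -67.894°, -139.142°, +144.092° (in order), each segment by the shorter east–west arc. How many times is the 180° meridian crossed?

Leg 1: +150.737° → -67.894°, shortest Δλ = 141.369° (east) — crosses 180°.
Leg 2: -67.894° → -139.142°, shortest Δλ = -71.248° (west) — does not cross 180°.
Leg 3: -139.142° → +144.092°, shortest Δλ = -76.766° (west) — crosses 180°.
Total crossings: 2.

2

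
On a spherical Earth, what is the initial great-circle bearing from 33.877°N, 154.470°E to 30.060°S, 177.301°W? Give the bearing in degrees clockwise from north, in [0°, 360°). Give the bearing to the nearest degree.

154°

Δλ = -177.301 − 154.470 = -331.771°; wrapped into (−180°, 180°]: 28.229°.
θ = atan2( sin Δλ · cos φ₂ , cos φ₁ · sin φ₂ − sin φ₁ · cos φ₂ · cos Δλ )
  = atan2(0.40938, -0.84093) = 154.042° → normalised to [0°, 360°): 154.042°.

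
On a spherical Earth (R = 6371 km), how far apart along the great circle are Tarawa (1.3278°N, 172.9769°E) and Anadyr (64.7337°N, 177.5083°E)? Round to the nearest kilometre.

Δλ = 177.5083 − 172.9769 = 4.5314°.
Δφ = 64.7337 − 1.3278 = 63.4059°.
a = sin²(Δφ/2) + cos φ₁ · cos φ₂ · sin²(Δλ/2) = 0.276833.
c = 2·atan2(√a, √(1−a)) = 1.10813 rad → d = 6371·c ≈ 7059.91 km.

7060 km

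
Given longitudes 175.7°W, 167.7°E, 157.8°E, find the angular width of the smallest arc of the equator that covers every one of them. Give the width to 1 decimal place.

Sort the longitudes: -175.7°, +157.8°, +167.7°.
Eastward gaps between consecutive values (wrapping around): 333.5°, 9.9°, 16.6°.
Largest gap = 333.5° ⇒ minimal covering band is its complement: 360° − 333.5° = 26.5°.
Band runs from +157.8° eastward to -175.7°, crossing the antimeridian.

26.5°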